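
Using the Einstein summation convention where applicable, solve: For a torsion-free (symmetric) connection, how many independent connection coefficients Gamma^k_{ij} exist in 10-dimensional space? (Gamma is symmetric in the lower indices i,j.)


Christoffel symbols Gamma^k_{ij} are symmetric in i,j, so there are d * d(d+1)/2 independent symbols.
d = 10
d(d+1)/2 = 10 * 11 / 2 = 55
Total = 10 * 55 = 550

550


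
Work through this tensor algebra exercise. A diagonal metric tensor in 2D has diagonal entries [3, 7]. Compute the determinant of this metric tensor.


For a diagonal metric, the determinant is the product of diagonal entries.
Diagonal entries: 3, 7
det(g) = 3 * 7 = 21

21


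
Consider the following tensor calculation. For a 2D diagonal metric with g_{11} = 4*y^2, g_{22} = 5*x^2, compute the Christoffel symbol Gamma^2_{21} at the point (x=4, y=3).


For a diagonal metric, Gamma^k_{ij} = (1/2) g^{kk} (dg_{ik}/dx_j + dg_{jk}/dx_i - dg_{ij}/dx_k).
The metric is diagonal, so g_{ab} = 0 for a != b.
At the given point: g_{11} = 36, g_{22} = 80
g^{22} = 1/80
dg_{22}/dx_1 = dg_{22}/dx_1 = 40
dg_{12}/dx_2 = 0 (off-diagonal)
dg_{21}/dx_2 = 0 (off-diagonal)
Numerator = 40 + 0 - 0 = 40
Gamma^2_{21} = 40 / (2 * 80) = 1/4

1/4


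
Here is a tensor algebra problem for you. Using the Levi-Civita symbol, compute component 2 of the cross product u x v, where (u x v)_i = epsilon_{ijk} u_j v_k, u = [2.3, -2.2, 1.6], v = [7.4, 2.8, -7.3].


(u x v)_2 = sum_{j,k} epsilon_{2jk} u_j v_k. Only permutations of (1,2,3) contribute; the two non-zero terms are:
eps_{213} u_1 v_3 = -1 * 2.3 * -7.3 = 16.79
eps_{231} u_3 v_1 = 1 * 1.6 * 7.4 = 11.84
(u x v)_2 = 28.63

28.63


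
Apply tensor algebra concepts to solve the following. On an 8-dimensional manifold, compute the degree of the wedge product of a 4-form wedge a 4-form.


The degree of a wedge product is the sum of the degrees of the individual forms.
Degrees: 4, 4
Total degree = 4 + 4 = 8

8


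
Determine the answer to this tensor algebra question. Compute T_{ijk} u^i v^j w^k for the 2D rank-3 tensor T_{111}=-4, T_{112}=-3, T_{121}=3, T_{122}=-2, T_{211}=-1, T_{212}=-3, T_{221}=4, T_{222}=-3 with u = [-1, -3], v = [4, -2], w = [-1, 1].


S = sum over i,j,k of T_{ijk} u_i v_j w_k. Expanding all 8 terms:
T_{111}*u_1*v_1*w_1 = -4*-1*4*-1 = -16  (running total: -16)
T_{112}*u_1*v_1*w_2 = -3*-1*4*1 = 12  (running total: -4)
T_{121}*u_1*v_2*w_1 = 3*-1*-2*-1 = -6  (running total: -10)
T_{122}*u_1*v_2*w_2 = -2*-1*-2*1 = -4  (running total: -14)
T_{211}*u_2*v_1*w_1 = -1*-3*4*-1 = -12  (running total: -26)
T_{212}*u_2*v_1*w_2 = -3*-3*4*1 = 36  (running total: 10)
T_{221}*u_2*v_2*w_1 = 4*-3*-2*-1 = -24  (running total: -14)
T_{222}*u_2*v_2*w_2 = -3*-3*-2*1 = -18  (running total: -32)
S = -32

-32


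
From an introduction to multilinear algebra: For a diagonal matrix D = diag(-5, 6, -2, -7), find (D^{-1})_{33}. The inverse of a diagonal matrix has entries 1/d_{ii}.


For a diagonal matrix, the inverse has entries (D^{-1})_{ii} = 1/d_{ii}.
The diagonal entries are: d_{11} = -5, d_{22} = 6, d_{33} = -2, d_{44} = -7
We need (D^{-1})_{33} = 1/d_{33} = 1/-2 = -1/2

-1/2


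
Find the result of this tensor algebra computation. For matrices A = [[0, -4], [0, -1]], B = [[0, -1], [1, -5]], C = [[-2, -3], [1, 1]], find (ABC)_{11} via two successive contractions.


(ABC)_{11} = sum_m (AB)_{1m} C_{m1}. First compute row 1 of AB.
(AB)_{11} = 0*0 + -4*1 = -4
(AB)_{12} = 0*-1 + -4*-5 = 20
Now contract with column 1 of C:
(AB)_{11} * C_{11} = -4 * -2 = 8
(AB)_{12} * C_{21} = 20 * 1 = 20
(ABC)_{11} = 8 + 20 = 28

28


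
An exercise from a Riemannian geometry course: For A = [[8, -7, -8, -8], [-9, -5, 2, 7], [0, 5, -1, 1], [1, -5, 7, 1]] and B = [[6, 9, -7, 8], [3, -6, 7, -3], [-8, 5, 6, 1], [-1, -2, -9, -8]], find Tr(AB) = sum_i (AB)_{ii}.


Tr(AB) = sum_i (AB)_{ii} where (AB)_{ii} = sum_k A_{ik} B_{ki}.
(AB)_{11} = 8*6 + -7*3 + -8*-8 + -8*-1 = 99
(AB)_{22} = -9*9 + -5*-6 + 2*5 + 7*-2 = -55
(AB)_{33} = 0*-7 + 5*7 + -1*6 + 1*-9 = 20
(AB)_{44} = 1*8 + -5*-3 + 7*1 + 1*-8 = 22
Tr(AB) = 99 + -55 + 20 + 22 = 86

86


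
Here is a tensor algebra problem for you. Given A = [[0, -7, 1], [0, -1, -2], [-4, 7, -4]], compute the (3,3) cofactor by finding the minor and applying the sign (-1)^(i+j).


To find cofactor C_{33}, delete row 3 and column 3.
The resulting 2x2 submatrix is: [[0, -7], [0, -1]]
Minor M_{33} = 0*-1 - -7*0
  = 0 - 0 = 0
Sign = (-1)^(3+3) = (-1)^6 = 1
Cofactor C_{33} = 1 * 0 = 0

0


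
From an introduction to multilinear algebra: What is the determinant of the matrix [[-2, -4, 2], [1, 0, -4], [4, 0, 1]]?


Expanding along the first row, det(A) = a11*M_11 - a12*M_12 + a13*M_13, where M_1j is the (1,j) minor.
Minor M_11 = 0*1 - -4*0 = 0
Minor M_12 = 1*1 - -4*4 = 17
Minor M_13 = 1*0 - 0*4 = 0
det = -2*(0) - -4*(17) + 2*(0)
    = 0 - -68 + 0
    = 68

68


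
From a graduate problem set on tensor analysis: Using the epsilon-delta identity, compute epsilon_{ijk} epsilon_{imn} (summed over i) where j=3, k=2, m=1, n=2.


Using the identity: epsilon_{ijk} epsilon_{imn} = delta_{jm} delta_{kn} - delta_{jn} delta_{km}.
delta_{31} = 0
delta_{22} = 1
delta_{32} = 0
delta_{21} = 0
Result = 0 * 1 - 0 * 0 = 0 - 0 = 0

0


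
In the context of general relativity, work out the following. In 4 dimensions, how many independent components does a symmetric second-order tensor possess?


A symmetric rank-2 tensor in d dimensions has d(d+1)/2 independent components.
d = 4
d(d+1)/2 = 4 * 5 / 2 = 20 / 2 = 10

10


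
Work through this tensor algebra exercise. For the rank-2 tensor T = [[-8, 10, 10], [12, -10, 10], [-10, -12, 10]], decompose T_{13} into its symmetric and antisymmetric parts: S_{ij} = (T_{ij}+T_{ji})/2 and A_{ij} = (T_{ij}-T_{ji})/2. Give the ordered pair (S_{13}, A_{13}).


T_{13} = 10
T_{31} = -10
S_{13} = (10 + -10)/2 = 0/2 = 0
A_{13} = (10 - -10)/2 = 20/2 = 10
Check: S + A = 0 + 10 = 10 = T_{13}.

(0, 10)


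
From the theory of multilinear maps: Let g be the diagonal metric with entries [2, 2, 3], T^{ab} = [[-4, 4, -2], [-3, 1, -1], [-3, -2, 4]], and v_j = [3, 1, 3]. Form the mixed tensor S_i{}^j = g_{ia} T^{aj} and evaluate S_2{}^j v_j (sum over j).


Step 1: lower the first index. For a diagonal metric, g_{ia} T^{aj} = g_{ii} T^{ij} (no sum on i).
g_{22} = 2
S_2{}^1 = 2 * T^{21} = 2 * -3 = -6
S_2{}^2 = 2 * T^{22} = 2 * 1 = 2
S_2{}^3 = 2 * T^{23} = 2 * -1 = -2
Step 2: contract S_2{}^j with v_j.
S_2{}^1 * v_1 = -6 * 3 = -18
S_2{}^2 * v_2 = 2 * 1 = 2
S_2{}^3 * v_3 = -2 * 3 = -6
Result = -18 + 2 + -6 = -22

-22


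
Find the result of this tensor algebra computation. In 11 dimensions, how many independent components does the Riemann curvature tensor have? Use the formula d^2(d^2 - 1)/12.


The Riemann tensor in d dimensions has d^2(d^2 - 1)/12 independent components.
d = 11, so d^2 = 121
d^2 - 1 = 120
d^2(d^2 - 1) = 121 * 120 = 14520
Divide by 12: 14520 / 12 = 1210

1210


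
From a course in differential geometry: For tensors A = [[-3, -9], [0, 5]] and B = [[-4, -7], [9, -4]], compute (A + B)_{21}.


Tensor addition is component-wise: (A + B)_{ij} = A_{ij} + B_{ij}.
A_{21} = 0
B_{21} = 9
(A + B)_{21} = 0 + 9 = 9

9


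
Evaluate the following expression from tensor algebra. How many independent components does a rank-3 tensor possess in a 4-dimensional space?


The number of components of a rank-r tensor in d dimensions is d^r.
Here d = 4 and r = 3.
4^3 = 64

64


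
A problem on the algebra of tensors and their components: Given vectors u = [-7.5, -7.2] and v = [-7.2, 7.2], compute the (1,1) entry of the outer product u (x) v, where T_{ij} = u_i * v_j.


The outer product entry T_{ij} = u_i * v_j.
We need i=1, j=1.
u_1 = -7.5, v_1 = -7.2
T_{1,1} = -7.5 * -7.2 = 54

54


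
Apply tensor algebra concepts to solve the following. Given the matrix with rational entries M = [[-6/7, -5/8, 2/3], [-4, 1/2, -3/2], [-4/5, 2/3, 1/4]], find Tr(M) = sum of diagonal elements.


The trace is the sum of diagonal entries.
Diagonal: M[1,1] = -6/7, M[2,2] = 1/2, M[3,3] = 1/4
Tr(M) = -6/7 + 1/2 + 1/4
Computing step by step:
After adding M[1,1]: -6/7
After adding M[2,2]: -5/14
After adding M[3,3]: -3/28
Tr(M) = -3/28

-3/28


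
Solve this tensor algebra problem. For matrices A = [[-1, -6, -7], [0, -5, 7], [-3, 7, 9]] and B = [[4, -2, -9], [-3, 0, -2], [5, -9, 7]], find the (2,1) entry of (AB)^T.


(AB)^T_{ij} = (AB)_{ji} = sum_k A_{jk} B_{ki}.
For i=2, j=1 we need (AB)_{12}:
A_{11} * B_{12} = -1 * -2 = 2
A_{12} * B_{22} = -6 * 0 = 0
A_{13} * B_{32} = -7 * -9 = 63
Sum = 2 + 0 + 63 = 65

65


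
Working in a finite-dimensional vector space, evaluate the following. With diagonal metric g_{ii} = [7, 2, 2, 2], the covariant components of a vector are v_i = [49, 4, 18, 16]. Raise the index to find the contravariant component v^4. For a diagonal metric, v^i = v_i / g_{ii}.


To raise an index with a diagonal metric: v^i = v_i / g_{ii}.
For index 4: v_4 = 16, g_{44} = 2
v^4 = 16 / 2 = 8

8


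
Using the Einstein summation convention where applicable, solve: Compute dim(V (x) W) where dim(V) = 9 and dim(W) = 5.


The dimension of a tensor product is the product of dimensions.
dim(V) = 9, dim(W) = 5
dim(V (x) W) = 9 * 5 = 45

45


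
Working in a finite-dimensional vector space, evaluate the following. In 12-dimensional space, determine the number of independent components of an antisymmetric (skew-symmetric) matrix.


An antisymmetric rank-2 tensor satisfies A_{ij} = -A_{ji}, so diagonal entries are zero.
The independent components are the upper-triangular entries: C(n, 2) = n(n-1)/2.
n = 12
C(12, 2) = 12 * 11 / 2 = 132 / 2 = 66

66


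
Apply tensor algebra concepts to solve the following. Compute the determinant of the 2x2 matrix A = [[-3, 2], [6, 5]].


For a 2x2 matrix [[a, b], [c, d]], det = a*d - b*c.
a = -3, b = 2, c = 6, d = 5
a*d = -3 * 5 = -15
b*c = 2 * 6 = 12
det = -15 - 12 = -27

-27


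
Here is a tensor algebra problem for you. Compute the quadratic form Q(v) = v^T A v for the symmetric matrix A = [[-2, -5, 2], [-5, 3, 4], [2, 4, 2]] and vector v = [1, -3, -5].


First compute Av:
(Av)_1 = -2*1 + -5*-3 + 2*-5 = 3
(Av)_2 = -5*1 + 3*-3 + 4*-5 = -34
(Av)_3 = 2*1 + 4*-3 + 2*-5 = -20
Av = [3, -34, -20]
Then v^T (Av) = 1*3 + -3*-34 + -5*-20
= 3 + 102 + 100 = 205

205


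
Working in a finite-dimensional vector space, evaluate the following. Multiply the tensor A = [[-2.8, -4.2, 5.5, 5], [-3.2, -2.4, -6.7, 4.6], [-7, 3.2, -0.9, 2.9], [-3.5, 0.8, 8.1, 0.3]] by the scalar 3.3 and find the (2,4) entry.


Scalar multiplication: (cA)_{ij} = c * A_{ij}.
c = 3.3
A_{24} = 4.6
(cA)_{24} = 3.3 * 4.6 = 15.18

15.18


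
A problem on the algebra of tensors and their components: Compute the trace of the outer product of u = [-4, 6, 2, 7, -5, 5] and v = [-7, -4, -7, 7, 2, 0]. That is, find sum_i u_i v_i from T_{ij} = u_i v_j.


The outer product gives T_{ij} = u_i v_j.
The trace (contraction) is Tr(T) = sum_i T_{ii} = sum_i u_i v_i.
Diagonal entries:
T_{11} = u_1 * v_1 = -4 * -7 = 28
T_{22} = u_2 * v_2 = 6 * -4 = -24
T_{33} = u_3 * v_3 = 2 * -7 = -14
T_{44} = u_4 * v_4 = 7 * 7 = 49
T_{55} = u_5 * v_5 = -5 * 2 = -10
T_{66} = u_6 * v_6 = 5 * 0 = 0
Tr(T) = 28 + -24 + -14 + 49 + -10 + 0 = 29

29


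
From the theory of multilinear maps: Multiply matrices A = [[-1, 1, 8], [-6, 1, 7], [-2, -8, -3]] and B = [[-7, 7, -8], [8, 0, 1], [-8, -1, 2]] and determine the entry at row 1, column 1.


(AB)_{ij} = sum_k A_{ik} B_{kj}.
For i=1, j=1:
A_{11} * B_{11} = -1 * -7 = 7
A_{12} * B_{21} = 1 * 8 = 8
A_{13} * B_{31} = 8 * -8 = -64
Sum = 7 + 8 + -64 = -49

-49


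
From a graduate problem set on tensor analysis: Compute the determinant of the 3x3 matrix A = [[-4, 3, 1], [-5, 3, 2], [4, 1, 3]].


Expanding along the first row, det(A) = a11*M_11 - a12*M_12 + a13*M_13, where M_1j is the (1,j) minor.
Minor M_11 = 3*3 - 2*1 = 7
Minor M_12 = -5*3 - 2*4 = -23
Minor M_13 = -5*1 - 3*4 = -17
det = -4*(7) - 3*(-23) + 1*(-17)
    = -28 - -69 + -17
    = 24

24


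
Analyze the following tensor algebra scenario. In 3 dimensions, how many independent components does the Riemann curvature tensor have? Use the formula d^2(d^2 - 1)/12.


The Riemann tensor in d dimensions has d^2(d^2 - 1)/12 independent components.
d = 3, so d^2 = 9
d^2 - 1 = 8
d^2(d^2 - 1) = 9 * 8 = 72
Divide by 12: 72 / 12 = 6

6


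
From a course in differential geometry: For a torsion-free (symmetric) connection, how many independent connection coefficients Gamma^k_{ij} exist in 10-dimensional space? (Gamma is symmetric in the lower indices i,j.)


Christoffel symbols Gamma^k_{ij} are symmetric in i,j, so there are d * d(d+1)/2 independent symbols.
d = 10
d(d+1)/2 = 10 * 11 / 2 = 55
Total = 10 * 55 = 550

550


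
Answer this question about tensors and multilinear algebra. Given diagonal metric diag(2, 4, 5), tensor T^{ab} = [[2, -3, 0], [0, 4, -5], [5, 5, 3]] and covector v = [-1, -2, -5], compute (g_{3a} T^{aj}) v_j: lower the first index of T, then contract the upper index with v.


Step 1: lower the first index. For a diagonal metric, g_{ia} T^{aj} = g_{ii} T^{ij} (no sum on i).
g_{33} = 5
S_3{}^1 = 5 * T^{31} = 5 * 5 = 25
S_3{}^2 = 5 * T^{32} = 5 * 5 = 25
S_3{}^3 = 5 * T^{33} = 5 * 3 = 15
Step 2: contract S_3{}^j with v_j.
S_3{}^1 * v_1 = 25 * -1 = -25
S_3{}^2 * v_2 = 25 * -2 = -50
S_3{}^3 * v_3 = 15 * -5 = -75
Result = -25 + -50 + -75 = -150

-150


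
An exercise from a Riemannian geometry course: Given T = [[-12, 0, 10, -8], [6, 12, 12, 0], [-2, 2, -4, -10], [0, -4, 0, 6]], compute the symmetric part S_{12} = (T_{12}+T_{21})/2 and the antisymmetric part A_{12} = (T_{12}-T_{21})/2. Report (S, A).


T_{12} = 0
T_{21} = 6
S_{12} = (0 + 6)/2 = 6/2 = 3
A_{12} = (0 - 6)/2 = -6/2 = -3
Check: S + A = 3 + -3 = 0 = T_{12}.

(3, -3)


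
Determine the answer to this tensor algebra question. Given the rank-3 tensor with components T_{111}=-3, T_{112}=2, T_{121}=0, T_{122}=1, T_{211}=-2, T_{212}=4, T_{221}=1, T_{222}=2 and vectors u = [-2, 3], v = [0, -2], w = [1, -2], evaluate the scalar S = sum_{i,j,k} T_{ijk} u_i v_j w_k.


S = sum over i,j,k of T_{ijk} u_i v_j w_k. Expanding all 8 terms:
T_{111}*u_1*v_1*w_1 = -3*-2*0*1 = 0  (running total: 0)
T_{112}*u_1*v_1*w_2 = 2*-2*0*-2 = 0  (running total: 0)
T_{121}*u_1*v_2*w_1 = 0*-2*-2*1 = 0  (running total: 0)
T_{122}*u_1*v_2*w_2 = 1*-2*-2*-2 = -8  (running total: -8)
T_{211}*u_2*v_1*w_1 = -2*3*0*1 = 0  (running total: -8)
T_{212}*u_2*v_1*w_2 = 4*3*0*-2 = 0  (running total: -8)
T_{221}*u_2*v_2*w_1 = 1*3*-2*1 = -6  (running total: -14)
T_{222}*u_2*v_2*w_2 = 2*3*-2*-2 = 24  (running total: 10)
S = 10

10


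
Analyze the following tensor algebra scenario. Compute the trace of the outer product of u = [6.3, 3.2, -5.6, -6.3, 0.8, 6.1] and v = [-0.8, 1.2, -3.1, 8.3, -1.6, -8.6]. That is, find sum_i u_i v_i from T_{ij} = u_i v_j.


The outer product gives T_{ij} = u_i v_j.
The trace (contraction) is Tr(T) = sum_i T_{ii} = sum_i u_i v_i.
Diagonal entries:
T_{11} = u_1 * v_1 = 6.3 * -0.8 = -5.04
T_{22} = u_2 * v_2 = 3.2 * 1.2 = 3.84
T_{33} = u_3 * v_3 = -5.6 * -3.1 = 17.36
T_{44} = u_4 * v_4 = -6.3 * 8.3 = -52.29
T_{55} = u_5 * v_5 = 0.8 * -1.6 = -1.28
T_{66} = u_6 * v_6 = 6.1 * -8.6 = -52.46
Tr(T) = -5.04 + 3.84 + 17.36 + -52.29 + -1.28 + -52.46 = -89.87

-89.87


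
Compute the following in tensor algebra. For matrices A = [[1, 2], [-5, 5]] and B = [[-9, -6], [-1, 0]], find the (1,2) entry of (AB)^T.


(AB)^T_{ij} = (AB)_{ji} = sum_k A_{jk} B_{ki}.
For i=1, j=2 we need (AB)_{21}:
A_{21} * B_{11} = -5 * -9 = 45
A_{22} * B_{21} = 5 * -1 = -5
Sum = 45 + -5 = 40

40


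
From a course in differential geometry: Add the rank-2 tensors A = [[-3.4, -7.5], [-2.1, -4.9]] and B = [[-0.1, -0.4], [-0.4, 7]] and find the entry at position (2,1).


Tensor addition is component-wise: (A + B)_{ij} = A_{ij} + B_{ij}.
A_{21} = -2.1
B_{21} = -0.4
(A + B)_{21} = -2.1 + -0.4 = -2.5

-2.5


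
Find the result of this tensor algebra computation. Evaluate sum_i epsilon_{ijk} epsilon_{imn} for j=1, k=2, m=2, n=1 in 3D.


Using the identity: epsilon_{ijk} epsilon_{imn} = delta_{jm} delta_{kn} - delta_{jn} delta_{km}.
delta_{12} = 0
delta_{21} = 0
delta_{11} = 1
delta_{22} = 1
Result = 0 * 0 - 1 * 1 = 0 - 1 = -1

-1


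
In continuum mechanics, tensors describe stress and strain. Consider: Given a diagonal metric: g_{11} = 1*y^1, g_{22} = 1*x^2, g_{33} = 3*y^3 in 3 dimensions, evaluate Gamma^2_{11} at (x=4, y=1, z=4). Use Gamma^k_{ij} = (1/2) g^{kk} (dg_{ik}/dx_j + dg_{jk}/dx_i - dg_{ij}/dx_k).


For a diagonal metric, Gamma^k_{ij} = (1/2) g^{kk} (dg_{ik}/dx_j + dg_{jk}/dx_i - dg_{ij}/dx_k).
The metric is diagonal, so g_{ab} = 0 for a != b.
At the given point: g_{11} = 1, g_{22} = 16, g_{33} = 3
g^{22} = 1/16
dg_{12}/dx_1 = 0 (off-diagonal)
dg_{12}/dx_1 = 0 (off-diagonal)
dg_{11}/dx_2 = dg_{11}/dx_2 = 1
Numerator = 0 + 0 - 1 = -1
Gamma^2_{11} = -1 / (2 * 16) = -1/32

-1/32


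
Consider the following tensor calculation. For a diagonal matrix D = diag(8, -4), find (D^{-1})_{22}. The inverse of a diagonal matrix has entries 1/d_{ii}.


For a diagonal matrix, the inverse has entries (D^{-1})_{ii} = 1/d_{ii}.
The diagonal entries are: d_{11} = 8, d_{22} = -4
We need (D^{-1})_{22} = 1/d_{22} = 1/-4 = -1/4

-1/4


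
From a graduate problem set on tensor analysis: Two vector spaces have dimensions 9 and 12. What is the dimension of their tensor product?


The dimension of a tensor product is the product of dimensions.
dim(V) = 9, dim(W) = 12
dim(V (x) W) = 9 * 12 = 108

108


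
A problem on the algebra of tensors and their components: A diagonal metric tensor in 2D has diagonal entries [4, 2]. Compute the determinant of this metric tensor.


For a diagonal metric, the determinant is the product of diagonal entries.
Diagonal entries: 4, 2
det(g) = 4 * 2 = 8

8


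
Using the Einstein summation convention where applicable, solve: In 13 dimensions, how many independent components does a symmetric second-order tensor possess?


A symmetric rank-2 tensor in d dimensions has d(d+1)/2 independent components.
d = 13
d(d+1)/2 = 13 * 14 / 2 = 182 / 2 = 91

91


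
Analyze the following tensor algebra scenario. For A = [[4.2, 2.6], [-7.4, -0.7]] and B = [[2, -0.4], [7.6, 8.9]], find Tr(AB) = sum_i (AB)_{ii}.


Tr(AB) = sum_i (AB)_{ii} where (AB)_{ii} = sum_k A_{ik} B_{ki}.
(AB)_{11} = 4.2*2 + 2.6*7.6 = 28.16
(AB)_{22} = -7.4*-0.4 + -0.7*8.9 = -3.27
Tr(AB) = 28.16 + -3.27 = 24.89

24.89


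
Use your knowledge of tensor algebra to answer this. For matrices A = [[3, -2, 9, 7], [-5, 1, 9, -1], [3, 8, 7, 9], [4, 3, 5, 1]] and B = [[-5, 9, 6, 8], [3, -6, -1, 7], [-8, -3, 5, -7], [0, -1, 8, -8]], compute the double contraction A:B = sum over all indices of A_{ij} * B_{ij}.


A:B = sum over all i,j of A_{ij} * B_{ij}.
Row 1: 3*-5=-15, -2*9=-18, 9*6=54, 7*8=56 => row sum = 77
Row 2: -5*3=-15, 1*-6=-6, 9*-1=-9, -1*7=-7 => row sum = -37
Row 3: 3*-8=-24, 8*-3=-24, 7*5=35, 9*-7=-63 => row sum = -76
Row 4: 4*0=0, 3*-1=-3, 5*8=40, 1*-8=-8 => row sum = 29
Total = 77 + -37 + -76 + 29 = -7

-7


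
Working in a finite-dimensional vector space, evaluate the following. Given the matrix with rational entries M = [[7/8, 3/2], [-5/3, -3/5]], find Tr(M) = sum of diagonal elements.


The trace is the sum of diagonal entries.
Diagonal: M[1,1] = 7/8, M[2,2] = -3/5
Tr(M) = 7/8 + -3/5
Computing step by step:
After adding M[1,1]: 7/8
After adding M[2,2]: 11/40
Tr(M) = 11/40

11/40


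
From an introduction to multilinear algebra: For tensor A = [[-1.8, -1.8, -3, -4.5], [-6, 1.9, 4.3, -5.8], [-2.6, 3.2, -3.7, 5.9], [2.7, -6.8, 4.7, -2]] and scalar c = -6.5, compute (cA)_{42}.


Scalar multiplication: (cA)_{ij} = c * A_{ij}.
c = -6.5
A_{42} = -6.8
(cA)_{42} = -6.5 * -6.8 = 44.2

44.2


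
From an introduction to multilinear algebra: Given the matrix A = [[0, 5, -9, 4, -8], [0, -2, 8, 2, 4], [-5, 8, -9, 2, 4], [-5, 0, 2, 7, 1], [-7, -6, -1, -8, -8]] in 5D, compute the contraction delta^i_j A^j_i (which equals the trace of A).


The contraction (trace) of a rank-2 tensor is the sum of its diagonal elements.
Diagonal entries: A[1,1] = 0, A[2,2] = -2, A[3,3] = -9, A[4,4] = 7, A[5,5] = -8
Tr(A) = 0 + -2 + -9 + 7 + -8 = -12

-12


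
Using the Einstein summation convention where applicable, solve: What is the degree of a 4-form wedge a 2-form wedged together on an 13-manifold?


The degree of a wedge product is the sum of the degrees of the individual forms.
Degrees: 4, 2
Total degree = 4 + 2 = 6

6


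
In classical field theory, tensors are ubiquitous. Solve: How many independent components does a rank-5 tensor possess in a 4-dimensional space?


The number of components of a rank-r tensor in d dimensions is d^r.
Here d = 4 and r = 5.
4^5 = 1024

1024


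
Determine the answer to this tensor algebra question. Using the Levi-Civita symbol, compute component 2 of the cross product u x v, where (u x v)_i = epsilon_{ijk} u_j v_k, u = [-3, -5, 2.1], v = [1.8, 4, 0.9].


(u x v)_2 = sum_{j,k} epsilon_{2jk} u_j v_k. Only permutations of (1,2,3) contribute; the two non-zero terms are:
eps_{213} u_1 v_3 = -1 * -3 * 0.9 = 2.7
eps_{231} u_3 v_1 = 1 * 2.1 * 1.8 = 3.78
(u x v)_2 = 6.48

6.48


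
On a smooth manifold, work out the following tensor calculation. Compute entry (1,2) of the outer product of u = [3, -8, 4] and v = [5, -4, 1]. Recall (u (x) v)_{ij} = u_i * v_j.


The outer product entry T_{ij} = u_i * v_j.
We need i=1, j=2.
u_1 = 3, v_2 = -4
T_{1,2} = 3 * -4 = -12

-12


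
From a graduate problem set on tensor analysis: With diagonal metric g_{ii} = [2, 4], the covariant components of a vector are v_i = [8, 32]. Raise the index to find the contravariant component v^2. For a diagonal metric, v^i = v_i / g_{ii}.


To raise an index with a diagonal metric: v^i = v_i / g_{ii}.
For index 2: v_2 = 32, g_{22} = 4
v^2 = 32 / 4 = 8

8


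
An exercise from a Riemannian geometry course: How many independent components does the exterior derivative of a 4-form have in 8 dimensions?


The exterior derivative of a p-form is a (p+1)-form.
Its number of independent components is C(n, p+1).
n = 8, p+1 = 5
C(8, 5) = 56

56


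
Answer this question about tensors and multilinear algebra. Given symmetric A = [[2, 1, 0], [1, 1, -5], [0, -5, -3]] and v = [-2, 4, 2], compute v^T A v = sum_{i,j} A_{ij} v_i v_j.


First compute Av:
(Av)_1 = 2*-2 + 1*4 + 0*2 = 0
(Av)_2 = 1*-2 + 1*4 + -5*2 = -8
(Av)_3 = 0*-2 + -5*4 + -3*2 = -26
Av = [0, -8, -26]
Then v^T (Av) = -2*0 + 4*-8 + 2*-26
= 0 + -32 + -52 = -84

-84


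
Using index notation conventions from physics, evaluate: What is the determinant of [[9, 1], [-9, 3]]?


For a 2x2 matrix [[a, b], [c, d]], det = a*d - b*c.
a = 9, b = 1, c = -9, d = 3
a*d = 9 * 3 = 27
b*c = 1 * -9 = -9
det = 27 - -9 = 36

36


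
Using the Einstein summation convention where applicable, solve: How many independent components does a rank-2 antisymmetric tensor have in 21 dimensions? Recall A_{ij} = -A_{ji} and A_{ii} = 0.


An antisymmetric rank-2 tensor satisfies A_{ij} = -A_{ji}, so diagonal entries are zero.
The independent components are the upper-triangular entries: C(n, 2) = n(n-1)/2.
n = 21
C(21, 2) = 21 * 20 / 2 = 420 / 2 = 210

210


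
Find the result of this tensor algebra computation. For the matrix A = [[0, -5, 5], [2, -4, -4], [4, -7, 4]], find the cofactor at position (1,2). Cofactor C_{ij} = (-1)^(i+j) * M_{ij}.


To find cofactor C_{12}, delete row 1 and column 2.
The resulting 2x2 submatrix is: [[2, -4], [4, 4]]
Minor M_{12} = 2*4 - -4*4
  = 8 - -16 = 24
Sign = (-1)^(1+2) = (-1)^3 = -1
Cofactor C_{12} = -1 * 24 = -24

-24


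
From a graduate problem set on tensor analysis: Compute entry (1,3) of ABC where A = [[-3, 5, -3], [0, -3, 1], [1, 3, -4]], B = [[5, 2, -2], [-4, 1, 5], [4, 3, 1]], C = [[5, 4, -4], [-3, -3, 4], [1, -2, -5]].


(ABC)_{13} = sum_m (AB)_{1m} C_{m3}. First compute row 1 of AB.
(AB)_{11} = -3*5 + 5*-4 + -3*4 = -47
(AB)_{12} = -3*2 + 5*1 + -3*3 = -10
(AB)_{13} = -3*-2 + 5*5 + -3*1 = 28
Now contract with column 3 of C:
(AB)_{11} * C_{13} = -47 * -4 = 188
(AB)_{12} * C_{23} = -10 * 4 = -40
(AB)_{13} * C_{33} = 28 * -5 = -140
(ABC)_{13} = 188 + -40 + -140 = 8

8


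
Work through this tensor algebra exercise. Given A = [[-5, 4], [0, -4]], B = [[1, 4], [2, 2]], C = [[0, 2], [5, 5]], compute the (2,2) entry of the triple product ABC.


(ABC)_{22} = sum_m (AB)_{2m} C_{m2}. First compute row 2 of AB.
(AB)_{21} = 0*1 + -4*2 = -8
(AB)_{22} = 0*4 + -4*2 = -8
Now contract with column 2 of C:
(AB)_{21} * C_{12} = -8 * 2 = -16
(AB)_{22} * C_{22} = -8 * 5 = -40
(ABC)_{22} = -16 + -40 = -56

-56


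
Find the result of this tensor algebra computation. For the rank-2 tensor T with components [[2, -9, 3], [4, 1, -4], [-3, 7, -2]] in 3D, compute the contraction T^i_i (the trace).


The contraction (trace) of a rank-2 tensor is the sum of its diagonal elements.
Diagonal entries: A[1,1] = 2, A[2,2] = 1, A[3,3] = -2
Tr(A) = 2 + 1 + -2 = 1

1


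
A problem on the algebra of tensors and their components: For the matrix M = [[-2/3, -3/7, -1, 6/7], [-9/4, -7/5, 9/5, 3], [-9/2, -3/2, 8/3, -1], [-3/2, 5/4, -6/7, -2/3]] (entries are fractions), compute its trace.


The trace is the sum of diagonal entries.
Diagonal: M[1,1] = -2/3, M[2,2] = -7/5, M[3,3] = 8/3, M[4,4] = -2/3
Tr(M) = -2/3 + -7/5 + 8/3 + -2/3
Computing step by step:
After adding M[1,1]: -2/3
After adding M[2,2]: -31/15
After adding M[3,3]: 3/5
After adding M[4,4]: -1/15
Tr(M) = -1/15

-1/15


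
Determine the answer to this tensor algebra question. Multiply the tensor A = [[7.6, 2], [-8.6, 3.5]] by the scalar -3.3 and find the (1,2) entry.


Scalar multiplication: (cA)_{ij} = c * A_{ij}.
c = -3.3
A_{12} = 2
(cA)_{12} = -3.3 * 2 = -6.6

-6.6


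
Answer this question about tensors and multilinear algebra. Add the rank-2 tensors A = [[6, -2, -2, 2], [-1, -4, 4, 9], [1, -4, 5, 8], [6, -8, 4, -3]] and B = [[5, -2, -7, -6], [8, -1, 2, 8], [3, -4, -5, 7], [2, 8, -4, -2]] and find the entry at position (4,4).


Tensor addition is component-wise: (A + B)_{ij} = A_{ij} + B_{ij}.
A_{44} = -3
B_{44} = -2
(A + B)_{44} = -3 + -2 = -5

-5


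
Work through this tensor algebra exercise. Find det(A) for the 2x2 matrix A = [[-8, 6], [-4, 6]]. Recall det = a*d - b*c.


For a 2x2 matrix [[a, b], [c, d]], det = a*d - b*c.
a = -8, b = 6, c = -4, d = 6
a*d = -8 * 6 = -48
b*c = 6 * -4 = -24
det = -48 - -24 = -24

-24


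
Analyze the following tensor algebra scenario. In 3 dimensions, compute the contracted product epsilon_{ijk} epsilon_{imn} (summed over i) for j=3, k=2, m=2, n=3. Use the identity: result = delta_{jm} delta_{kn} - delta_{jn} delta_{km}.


Using the identity: epsilon_{ijk} epsilon_{imn} = delta_{jm} delta_{kn} - delta_{jn} delta_{km}.
delta_{32} = 0
delta_{23} = 0
delta_{33} = 1
delta_{22} = 1
Result = 0 * 0 - 1 * 1 = 0 - 1 = -1

-1


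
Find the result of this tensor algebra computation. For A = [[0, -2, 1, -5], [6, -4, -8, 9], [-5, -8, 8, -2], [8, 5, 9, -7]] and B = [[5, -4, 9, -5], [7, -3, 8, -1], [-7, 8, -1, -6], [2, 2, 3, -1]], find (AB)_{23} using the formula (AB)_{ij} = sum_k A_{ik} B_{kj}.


(AB)_{ij} = sum_k A_{ik} B_{kj}.
For i=2, j=3:
A_{21} * B_{13} = 6 * 9 = 54
A_{22} * B_{23} = -4 * 8 = -32
A_{23} * B_{33} = -8 * -1 = 8
A_{24} * B_{43} = 9 * 3 = 27
Sum = 54 + -32 + 8 + 27 = 57

57


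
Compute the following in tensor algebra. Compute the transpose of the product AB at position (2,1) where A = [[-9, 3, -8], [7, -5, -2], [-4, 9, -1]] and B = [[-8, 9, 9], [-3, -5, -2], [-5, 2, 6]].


(AB)^T_{ij} = (AB)_{ji} = sum_k A_{jk} B_{ki}.
For i=2, j=1 we need (AB)_{12}:
A_{11} * B_{12} = -9 * 9 = -81
A_{12} * B_{22} = 3 * -5 = -15
A_{13} * B_{32} = -8 * 2 = -16
Sum = -81 + -15 + -16 = -112

-112


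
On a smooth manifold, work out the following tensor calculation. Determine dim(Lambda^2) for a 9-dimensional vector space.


The dimension of the space of p-forms on an n-dimensional space is C(n, p).
n = 9, p = 2
C(9, 2) = 9! / (2! * 7!) = 36

36


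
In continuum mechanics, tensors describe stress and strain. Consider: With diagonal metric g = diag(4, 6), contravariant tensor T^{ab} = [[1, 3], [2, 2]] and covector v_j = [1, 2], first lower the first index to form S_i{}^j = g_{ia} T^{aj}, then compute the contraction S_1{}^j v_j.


Step 1: lower the first index. For a diagonal metric, g_{ia} T^{aj} = g_{ii} T^{ij} (no sum on i).
g_{11} = 4
S_1{}^1 = 4 * T^{11} = 4 * 1 = 4
S_1{}^2 = 4 * T^{12} = 4 * 3 = 12
Step 2: contract S_1{}^j with v_j.
S_1{}^1 * v_1 = 4 * 1 = 4
S_1{}^2 * v_2 = 12 * 2 = 24
Result = 4 + 24 = 28

28


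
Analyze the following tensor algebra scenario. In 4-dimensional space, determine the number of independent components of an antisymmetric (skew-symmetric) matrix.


An antisymmetric rank-2 tensor satisfies A_{ij} = -A_{ji}, so diagonal entries are zero.
The independent components are the upper-triangular entries: C(n, 2) = n(n-1)/2.
n = 4
C(4, 2) = 4 * 3 / 2 = 12 / 2 = 6

6


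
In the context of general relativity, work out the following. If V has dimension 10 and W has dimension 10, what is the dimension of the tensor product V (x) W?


The dimension of a tensor product is the product of dimensions.
dim(V) = 10, dim(W) = 10
dim(V (x) W) = 10 * 10 = 100

100


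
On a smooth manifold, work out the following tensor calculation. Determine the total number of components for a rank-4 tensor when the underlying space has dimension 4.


The number of components of a rank-r tensor in d dimensions is d^r.
Here d = 4 and r = 4.
4^4 = 256

256


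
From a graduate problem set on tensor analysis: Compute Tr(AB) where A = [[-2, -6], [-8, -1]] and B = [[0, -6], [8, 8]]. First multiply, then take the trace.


Tr(AB) = sum_i (AB)_{ii} where (AB)_{ii} = sum_k A_{ik} B_{ki}.
(AB)_{11} = -2*0 + -6*8 = -48
(AB)_{22} = -8*-6 + -1*8 = 40
Tr(AB) = -48 + 40 = -8

-8


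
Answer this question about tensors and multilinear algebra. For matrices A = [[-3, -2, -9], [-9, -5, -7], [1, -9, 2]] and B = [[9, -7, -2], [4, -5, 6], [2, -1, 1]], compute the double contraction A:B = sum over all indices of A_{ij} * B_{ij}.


A:B = sum over all i,j of A_{ij} * B_{ij}.
Row 1: -3*9=-27, -2*-7=14, -9*-2=18 => row sum = 5
Row 2: -9*4=-36, -5*-5=25, -7*6=-42 => row sum = -53
Row 3: 1*2=2, -9*-1=9, 2*1=2 => row sum = 13
Total = 5 + -53 + 13 = -35

-35


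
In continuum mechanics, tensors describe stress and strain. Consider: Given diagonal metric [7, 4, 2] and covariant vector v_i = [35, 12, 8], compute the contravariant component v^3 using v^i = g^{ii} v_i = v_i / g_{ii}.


To raise an index with a diagonal metric: v^i = v_i / g_{ii}.
For index 3: v_3 = 8, g_{33} = 2
v^3 = 8 / 2 = 4

4


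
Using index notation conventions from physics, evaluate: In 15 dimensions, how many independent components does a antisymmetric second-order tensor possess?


A antisymmetric rank-2 tensor in d dimensions has d(d-1)/2 independent components.
d = 15
d(d-1)/2 = 15 * 14 / 2 = 210 / 2 = 105

105


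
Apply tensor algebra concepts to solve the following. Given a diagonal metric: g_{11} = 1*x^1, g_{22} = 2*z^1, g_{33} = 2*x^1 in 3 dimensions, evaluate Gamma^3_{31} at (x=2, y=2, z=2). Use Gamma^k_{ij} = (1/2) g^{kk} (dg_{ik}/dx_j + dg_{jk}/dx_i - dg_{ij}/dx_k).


For a diagonal metric, Gamma^k_{ij} = (1/2) g^{kk} (dg_{ik}/dx_j + dg_{jk}/dx_i - dg_{ij}/dx_k).
The metric is diagonal, so g_{ab} = 0 for a != b.
At the given point: g_{11} = 2, g_{22} = 4, g_{33} = 4
g^{33} = 1/4
dg_{33}/dx_1 = dg_{33}/dx_1 = 2
dg_{13}/dx_3 = 0 (off-diagonal)
dg_{31}/dx_3 = 0 (off-diagonal)
Numerator = 2 + 0 - 0 = 2
Gamma^3_{31} = 2 / (2 * 4) = 1/4

1/4


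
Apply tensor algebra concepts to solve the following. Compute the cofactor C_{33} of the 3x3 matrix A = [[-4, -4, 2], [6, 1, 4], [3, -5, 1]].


To find cofactor C_{33}, delete row 3 and column 3.
The resulting 2x2 submatrix is: [[-4, -4], [6, 1]]
Minor M_{33} = -4*1 - -4*6
  = -4 - -24 = 20
Sign = (-1)^(3+3) = (-1)^6 = 1
Cofactor C_{33} = 1 * 20 = 20

20


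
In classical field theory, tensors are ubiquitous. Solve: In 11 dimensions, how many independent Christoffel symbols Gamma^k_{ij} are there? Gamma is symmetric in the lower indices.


Christoffel symbols Gamma^k_{ij} are symmetric in i,j, so there are d * d(d+1)/2 independent symbols.
d = 11
d(d+1)/2 = 11 * 12 / 2 = 66
Total = 11 * 66 = 726

726


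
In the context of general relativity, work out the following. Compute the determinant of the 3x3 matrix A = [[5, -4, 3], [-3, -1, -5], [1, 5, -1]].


Expanding along the first row, det(A) = a11*M_11 - a12*M_12 + a13*M_13, where M_1j is the (1,j) minor.
Minor M_11 = -1*-1 - -5*5 = 26
Minor M_12 = -3*-1 - -5*1 = 8
Minor M_13 = -3*5 - -1*1 = -14
det = 5*(26) - -4*(8) + 3*(-14)
    = 130 - -32 + -42
    = 120

120


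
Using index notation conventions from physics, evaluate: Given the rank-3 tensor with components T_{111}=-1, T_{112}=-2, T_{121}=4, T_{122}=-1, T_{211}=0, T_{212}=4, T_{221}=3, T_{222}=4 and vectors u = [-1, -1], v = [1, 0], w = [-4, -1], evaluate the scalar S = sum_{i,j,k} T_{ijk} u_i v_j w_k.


S = sum over i,j,k of T_{ijk} u_i v_j w_k. Expanding all 8 terms:
T_{111}*u_1*v_1*w_1 = -1*-1*1*-4 = -4  (running total: -4)
T_{112}*u_1*v_1*w_2 = -2*-1*1*-1 = -2  (running total: -6)
T_{121}*u_1*v_2*w_1 = 4*-1*0*-4 = 0  (running total: -6)
T_{122}*u_1*v_2*w_2 = -1*-1*0*-1 = 0  (running total: -6)
T_{211}*u_2*v_1*w_1 = 0*-1*1*-4 = 0  (running total: -6)
T_{212}*u_2*v_1*w_2 = 4*-1*1*-1 = 4  (running total: -2)
T_{221}*u_2*v_2*w_1 = 3*-1*0*-4 = 0  (running total: -2)
T_{222}*u_2*v_2*w_2 = 4*-1*0*-1 = 0  (running total: -2)
S = -2

-2


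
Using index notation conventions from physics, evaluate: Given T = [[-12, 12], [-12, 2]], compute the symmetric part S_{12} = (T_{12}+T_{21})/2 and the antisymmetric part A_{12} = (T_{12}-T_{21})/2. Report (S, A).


T_{12} = 12
T_{21} = -12
S_{12} = (12 + -12)/2 = 0/2 = 0
A_{12} = (12 - -12)/2 = 24/2 = 12
Check: S + A = 0 + 12 = 12 = T_{12}.

(0, 12)


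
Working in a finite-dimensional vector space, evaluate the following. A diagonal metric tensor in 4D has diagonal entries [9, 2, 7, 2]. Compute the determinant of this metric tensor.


For a diagonal metric, the determinant is the product of diagonal entries.
Diagonal entries: 9, 2, 7, 2
det(g) = 9 * 2 * 7 * 2 = 252

252


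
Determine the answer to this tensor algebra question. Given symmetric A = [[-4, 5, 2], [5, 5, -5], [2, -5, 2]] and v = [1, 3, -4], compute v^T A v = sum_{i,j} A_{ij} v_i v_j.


First compute Av:
(Av)_1 = -4*1 + 5*3 + 2*-4 = 3
(Av)_2 = 5*1 + 5*3 + -5*-4 = 40
(Av)_3 = 2*1 + -5*3 + 2*-4 = -21
Av = [3, 40, -21]
Then v^T (Av) = 1*3 + 3*40 + -4*-21
= 3 + 120 + 84 = 207

207


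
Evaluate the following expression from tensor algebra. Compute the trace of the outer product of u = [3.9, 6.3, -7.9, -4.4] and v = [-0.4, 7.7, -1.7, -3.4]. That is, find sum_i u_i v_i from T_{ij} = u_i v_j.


The outer product gives T_{ij} = u_i v_j.
The trace (contraction) is Tr(T) = sum_i T_{ii} = sum_i u_i v_i.
Diagonal entries:
T_{11} = u_1 * v_1 = 3.9 * -0.4 = -1.56
T_{22} = u_2 * v_2 = 6.3 * 7.7 = 48.51
T_{33} = u_3 * v_3 = -7.9 * -1.7 = 13.43
T_{44} = u_4 * v_4 = -4.4 * -3.4 = 14.96
Tr(T) = -1.56 + 48.51 + 13.43 + 14.96 = 75.34

75.34


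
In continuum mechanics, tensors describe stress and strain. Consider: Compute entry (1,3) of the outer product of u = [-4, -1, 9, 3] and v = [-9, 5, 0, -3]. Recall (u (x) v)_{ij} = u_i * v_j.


The outer product entry T_{ij} = u_i * v_j.
We need i=1, j=3.
u_1 = -4, v_3 = 0
T_{1,3} = -4 * 0 = 0

0


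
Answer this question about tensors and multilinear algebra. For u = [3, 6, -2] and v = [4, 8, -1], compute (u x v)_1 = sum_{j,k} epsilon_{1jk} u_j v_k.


(u x v)_1 = sum_{j,k} epsilon_{1jk} u_j v_k. Only permutations of (1,2,3) contribute; the two non-zero terms are:
eps_{123} u_2 v_3 = 1 * 6 * -1 = -6
eps_{132} u_3 v_2 = -1 * -2 * 8 = 16
(u x v)_1 = 10

10


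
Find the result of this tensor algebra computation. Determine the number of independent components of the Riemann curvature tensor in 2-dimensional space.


The Riemann tensor in d dimensions has d^2(d^2 - 1)/12 independent components.
d = 2, so d^2 = 4
d^2 - 1 = 3
d^2(d^2 - 1) = 4 * 3 = 12
Divide by 12: 12 / 12 = 1

1


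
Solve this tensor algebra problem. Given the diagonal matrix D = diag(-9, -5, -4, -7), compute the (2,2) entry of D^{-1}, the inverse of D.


For a diagonal matrix, the inverse has entries (D^{-1})_{ii} = 1/d_{ii}.
The diagonal entries are: d_{11} = -9, d_{22} = -5, d_{33} = -4, d_{44} = -7
We need (D^{-1})_{22} = 1/d_{22} = 1/-5 = -1/5

-1/5


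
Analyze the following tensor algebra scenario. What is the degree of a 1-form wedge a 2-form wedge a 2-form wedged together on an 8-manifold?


The degree of a wedge product is the sum of the degrees of the individual forms.
Degrees: 1, 2, 2
Total degree = 1 + 2 + 2 = 5

5


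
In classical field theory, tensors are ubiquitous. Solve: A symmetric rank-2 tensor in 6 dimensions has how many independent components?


A symmetric rank-2 tensor in d dimensions has d(d+1)/2 independent components.
d = 6
d(d+1)/2 = 6 * 7 / 2 = 42 / 2 = 21

21


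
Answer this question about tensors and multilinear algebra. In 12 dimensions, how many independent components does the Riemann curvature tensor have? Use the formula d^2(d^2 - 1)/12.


The Riemann tensor in d dimensions has d^2(d^2 - 1)/12 independent components.
d = 12, so d^2 = 144
d^2 - 1 = 143
d^2(d^2 - 1) = 144 * 143 = 20592
Divide by 12: 20592 / 12 = 1716

1716


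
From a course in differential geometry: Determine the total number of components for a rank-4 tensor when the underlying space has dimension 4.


The number of components of a rank-r tensor in d dimensions is d^r.
Here d = 4 and r = 4.
4^4 = 256

256


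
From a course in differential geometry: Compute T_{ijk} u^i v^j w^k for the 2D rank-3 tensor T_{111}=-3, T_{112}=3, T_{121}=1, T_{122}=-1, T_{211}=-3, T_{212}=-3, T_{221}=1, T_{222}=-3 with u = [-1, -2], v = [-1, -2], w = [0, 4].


S = sum over i,j,k of T_{ijk} u_i v_j w_k. Expanding all 8 terms:
T_{111}*u_1*v_1*w_1 = -3*-1*-1*0 = 0  (running total: 0)
T_{112}*u_1*v_1*w_2 = 3*-1*-1*4 = 12  (running total: 12)
T_{121}*u_1*v_2*w_1 = 1*-1*-2*0 = 0  (running total: 12)
T_{122}*u_1*v_2*w_2 = -1*-1*-2*4 = -8  (running total: 4)
T_{211}*u_2*v_1*w_1 = -3*-2*-1*0 = 0  (running total: 4)
T_{212}*u_2*v_1*w_2 = -3*-2*-1*4 = -24  (running total: -20)
T_{221}*u_2*v_2*w_1 = 1*-2*-2*0 = 0  (running total: -20)
T_{222}*u_2*v_2*w_2 = -3*-2*-2*4 = -48  (running total: -68)
S = -68

-68


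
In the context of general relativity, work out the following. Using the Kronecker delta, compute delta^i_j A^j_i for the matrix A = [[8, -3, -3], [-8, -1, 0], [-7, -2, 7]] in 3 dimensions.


The contraction (trace) of a rank-2 tensor is the sum of its diagonal elements.
Diagonal entries: A[1,1] = 8, A[2,2] = -1, A[3,3] = 7
Tr(A) = 8 + -1 + 7 = 14

14


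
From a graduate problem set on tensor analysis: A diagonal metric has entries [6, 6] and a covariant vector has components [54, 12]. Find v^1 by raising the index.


To raise an index with a diagonal metric: v^i = v_i / g_{ii}.
For index 1: v_1 = 54, g_{11} = 6
v^1 = 54 / 6 = 9

9


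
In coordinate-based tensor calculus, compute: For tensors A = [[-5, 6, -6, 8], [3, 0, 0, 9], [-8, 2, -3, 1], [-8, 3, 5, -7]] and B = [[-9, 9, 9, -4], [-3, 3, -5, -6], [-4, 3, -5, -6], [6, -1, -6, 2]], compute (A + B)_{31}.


Tensor addition is component-wise: (A + B)_{ij} = A_{ij} + B_{ij}.
A_{31} = -8
B_{31} = -4
(A + B)_{31} = -8 + -4 = -12

-12


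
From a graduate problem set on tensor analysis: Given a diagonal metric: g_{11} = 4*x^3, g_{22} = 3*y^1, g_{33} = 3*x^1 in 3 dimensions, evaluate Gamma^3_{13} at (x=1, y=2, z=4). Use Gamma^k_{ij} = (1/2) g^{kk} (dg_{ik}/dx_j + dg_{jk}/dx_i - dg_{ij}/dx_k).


For a diagonal metric, Gamma^k_{ij} = (1/2) g^{kk} (dg_{ik}/dx_j + dg_{jk}/dx_i - dg_{ij}/dx_k).
The metric is diagonal, so g_{ab} = 0 for a != b.
At the given point: g_{11} = 4, g_{22} = 6, g_{33} = 3
g^{33} = 1/3
dg_{13}/dx_3 = 0 (off-diagonal)
dg_{33}/dx_1 = dg_{33}/dx_1 = 3
dg_{13}/dx_3 = 0 (off-diagonal)
Numerator = 0 + 3 - 0 = 3
Gamma^3_{13} = 3 / (2 * 3) = 1/2

1/2
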